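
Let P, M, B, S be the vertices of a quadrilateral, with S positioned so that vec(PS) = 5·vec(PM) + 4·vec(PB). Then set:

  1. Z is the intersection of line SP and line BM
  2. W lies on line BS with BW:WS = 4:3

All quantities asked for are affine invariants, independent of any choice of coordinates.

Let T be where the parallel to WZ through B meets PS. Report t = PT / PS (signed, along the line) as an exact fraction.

t = -29/27

Work in coordinates with P = (0, 0), M = (1, 0), B = (0, 1), S = (5, 4).
1. Z is the intersection of line SP and line BM ⇒ Z = (5/9, 4/9)
2. W lies on line BS with BW:WS = 4:3 ⇒ W = (20/7, 19/7)
through B parallel to WZ: direction (-145/63, -143/63); meets PS at T = (-145/27, -116/27)
T = P + t·(S−P) with t = -29/27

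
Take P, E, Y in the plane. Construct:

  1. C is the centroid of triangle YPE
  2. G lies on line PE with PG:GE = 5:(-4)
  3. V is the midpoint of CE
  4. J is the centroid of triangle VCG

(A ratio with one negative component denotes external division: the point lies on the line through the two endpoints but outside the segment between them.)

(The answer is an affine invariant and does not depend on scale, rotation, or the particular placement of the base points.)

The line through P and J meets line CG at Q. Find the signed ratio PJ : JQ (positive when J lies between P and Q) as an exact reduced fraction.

Assign P = (0, 0), E = (1, 0), Y = (0, 1) — the answer is frame-independent, so this choice is without loss of generality.
1. C is the centroid of triangle YPE ⇒ C = (1/3, 1/3)
2. G lies on line PE with PG:GE = 5:(-4) ⇒ G = (5, 0)
3. V is the midpoint of CE ⇒ V = (2/3, 1/6)
4. J is the centroid of triangle VCG ⇒ J = (2, 1/6)
line PJ meets CG at Q = (30/13, 5/26)
J = P + t·(Q−P) with t = 13/15, so PJ:JQ = 13/15:2/15

PJ:JQ = 13/2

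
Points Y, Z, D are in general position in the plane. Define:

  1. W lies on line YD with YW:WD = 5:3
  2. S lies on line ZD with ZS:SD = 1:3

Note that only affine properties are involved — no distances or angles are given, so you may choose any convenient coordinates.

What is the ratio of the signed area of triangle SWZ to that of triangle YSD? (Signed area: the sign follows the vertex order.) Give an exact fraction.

Work in coordinates with Y = (0, 0), Z = (1, 0), D = (0, 1).
1. W lies on line YD with YW:WD = 5:3 ⇒ W = (0, 5/8)
2. S lies on line ZD with ZS:SD = 1:3 ⇒ S = (3/4, 1/4)
2·[SWZ] = 3/32, 2·[YSD] = 3/4
[SWZ]:[YSD] = 3/32:3/4 = 1/8

[SWZ]:[YSD] = 1/8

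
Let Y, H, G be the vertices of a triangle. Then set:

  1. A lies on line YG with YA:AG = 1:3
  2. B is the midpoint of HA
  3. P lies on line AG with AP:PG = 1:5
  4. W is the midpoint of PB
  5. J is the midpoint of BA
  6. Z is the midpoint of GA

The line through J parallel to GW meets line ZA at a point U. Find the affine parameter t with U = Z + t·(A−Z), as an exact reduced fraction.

Assign Y = (0, 0), H = (1, 0), G = (0, 1) — the answer is frame-independent, so this choice is without loss of generality.
1. A lies on line YG with YA:AG = 1:3 ⇒ A = (0, 1/4)
2. B is the midpoint of HA ⇒ B = (1/2, 1/8)
3. P lies on line AG with AP:PG = 1:5 ⇒ P = (0, 3/8)
4. W is the midpoint of PB ⇒ W = (1/4, 1/4)
5. J is the midpoint of BA ⇒ J = (1/4, 3/16)
6. Z is the midpoint of GA ⇒ Z = (0, 5/8)
through J parallel to GW: direction (1/4, -3/4); meets ZA at U = (0, 15/16)
U = Z + t·(A−Z) with t = -5/6

t = -5/6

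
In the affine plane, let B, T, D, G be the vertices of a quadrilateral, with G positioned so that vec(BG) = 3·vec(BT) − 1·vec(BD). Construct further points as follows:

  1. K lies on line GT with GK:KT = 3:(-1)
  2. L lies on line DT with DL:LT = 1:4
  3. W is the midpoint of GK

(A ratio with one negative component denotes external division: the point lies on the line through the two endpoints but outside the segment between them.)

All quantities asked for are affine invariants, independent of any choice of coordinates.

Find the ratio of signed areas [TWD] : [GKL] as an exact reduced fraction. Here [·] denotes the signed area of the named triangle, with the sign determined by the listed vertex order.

Choose coordinates B = (0, 0), T = (1, 0), D = (0, 1), G = (3, -1).
1. K lies on line GT with GK:KT = 3:(-1) ⇒ K = (0, 1/2)
2. L lies on line DT with DL:LT = 1:4 ⇒ L = (1/5, 4/5)
3. W is the midpoint of GK ⇒ W = (3/2, -1/4)
2·[TWD] = 1/4, 2·[GKL] = -6/5
[TWD]:[GKL] = 1/4:-6/5 = -5/24

[TWD]:[GKL] = -5/24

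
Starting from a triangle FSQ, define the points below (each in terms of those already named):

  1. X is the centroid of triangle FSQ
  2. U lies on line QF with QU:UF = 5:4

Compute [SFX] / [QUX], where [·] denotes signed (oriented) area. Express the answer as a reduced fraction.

[SFX]:[QUX] = -9/5

Choose coordinates F = (0, 0), S = (1, 0), Q = (0, 1).
1. X is the centroid of triangle FSQ ⇒ X = (1/3, 1/3)
2. U lies on line QF with QU:UF = 5:4 ⇒ U = (0, 4/9)
2·[SFX] = -1/3, 2·[QUX] = 5/27
[SFX]:[QUX] = -1/3:5/27 = -9/5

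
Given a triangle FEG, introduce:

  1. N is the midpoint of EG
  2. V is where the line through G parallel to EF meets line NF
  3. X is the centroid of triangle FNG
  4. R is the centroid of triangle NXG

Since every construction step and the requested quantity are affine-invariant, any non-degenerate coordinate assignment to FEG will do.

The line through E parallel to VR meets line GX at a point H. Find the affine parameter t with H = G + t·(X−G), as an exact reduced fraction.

Work in coordinates with F = (0, 0), E = (1, 0), G = (0, 1).
1. N is the midpoint of EG ⇒ N = (1/2, 1/2)
2. V is where the line through G parallel to EF meets line NF ⇒ V = (1, 1)
3. X is the centroid of triangle FNG ⇒ X = (1/6, 1/2)
4. R is the centroid of triangle NXG ⇒ R = (2/9, 2/3)
through E parallel to VR: direction (-7/9, -1/3); meets GX at H = (5/12, -1/4)
H = G + t·(X−G) with t = 5/2

t = 5/2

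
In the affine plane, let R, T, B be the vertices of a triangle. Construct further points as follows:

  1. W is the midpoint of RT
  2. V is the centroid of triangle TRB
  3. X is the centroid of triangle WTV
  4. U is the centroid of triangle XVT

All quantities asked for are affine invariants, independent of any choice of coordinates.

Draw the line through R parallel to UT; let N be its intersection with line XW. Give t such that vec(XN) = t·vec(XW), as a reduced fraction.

Set R = (0, 0), T = (1, 0), B = (0, 1); any affine frame gives the same invariant.
1. W is the midpoint of RT ⇒ W = (1/2, 0)
2. V is the centroid of triangle TRB ⇒ V = (1/3, 1/3)
3. X is the centroid of triangle WTV ⇒ X = (11/18, 1/9)
4. U is the centroid of triangle XVT ⇒ U = (35/54, 4/27)
through R parallel to UT: direction (19/54, -4/27); meets XW at N = (19/54, -4/27)
N = X + t·(W−X) with t = 7/3

t = 7/3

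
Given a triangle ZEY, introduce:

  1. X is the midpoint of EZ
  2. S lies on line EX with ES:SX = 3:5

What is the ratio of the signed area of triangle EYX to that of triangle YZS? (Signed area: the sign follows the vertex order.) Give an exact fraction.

[EYX]:[YZS] = 8/13

Assign Z = (0, 0), E = (1, 0), Y = (0, 1) — the answer is frame-independent, so this choice is without loss of generality.
1. X is the midpoint of EZ ⇒ X = (1/2, 0)
2. S lies on line EX with ES:SX = 3:5 ⇒ S = (13/16, 0)
2·[EYX] = 1/2, 2·[YZS] = 13/16
[EYX]:[YZS] = 1/2:13/16 = 8/13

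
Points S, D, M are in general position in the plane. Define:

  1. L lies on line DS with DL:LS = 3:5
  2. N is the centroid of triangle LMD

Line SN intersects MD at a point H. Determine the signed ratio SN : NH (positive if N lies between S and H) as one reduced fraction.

SN:NH = 7

Assign S = (0, 0), D = (1, 0), M = (0, 1) — the answer is frame-independent, so this choice is without loss of generality.
1. L lies on line DS with DL:LS = 3:5 ⇒ L = (5/8, 0)
2. N is the centroid of triangle LMD ⇒ N = (13/24, 1/3)
line SN meets MD at H = (13/21, 8/21)
N = S + t·(H−S) with t = 7/8, so SN:NH = 7/8:1/8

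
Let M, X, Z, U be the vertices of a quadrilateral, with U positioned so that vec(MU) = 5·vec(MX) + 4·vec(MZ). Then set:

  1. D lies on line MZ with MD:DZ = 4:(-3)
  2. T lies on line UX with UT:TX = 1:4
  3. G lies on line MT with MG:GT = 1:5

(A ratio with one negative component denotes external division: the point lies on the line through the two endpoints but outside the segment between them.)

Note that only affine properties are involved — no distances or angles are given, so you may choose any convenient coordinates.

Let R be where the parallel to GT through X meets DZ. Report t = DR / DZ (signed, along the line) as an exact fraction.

Work in coordinates with M = (0, 0), X = (1, 0), Z = (0, 1), U = (5, 4).
1. D lies on line MZ with MD:DZ = 4:(-3) ⇒ D = (0, 4)
2. T lies on line UX with UT:TX = 1:4 ⇒ T = (21/5, 16/5)
3. G lies on line MT with MG:GT = 1:5 ⇒ G = (7/10, 8/15)
through X parallel to GT: direction (7/2, 8/3); meets DZ at R = (0, -16/21)
R = D + t·(Z−D) with t = 100/63

t = 100/63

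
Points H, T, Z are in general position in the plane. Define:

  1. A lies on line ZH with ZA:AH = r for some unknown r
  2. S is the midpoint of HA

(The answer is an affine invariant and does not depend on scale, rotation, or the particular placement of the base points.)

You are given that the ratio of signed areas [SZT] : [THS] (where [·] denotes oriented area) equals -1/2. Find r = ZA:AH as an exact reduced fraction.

r = -3/4

Choose coordinates H = (0, 0), T = (1, 0), Z = (0, 1).
1. With ZA:AH = r, write λ = r/(r+1) so A = Z + λ·(H−Z); A is affine-linear in λ
2. S is the midpoint of HA ⇒ S is an affine combination of earlier points and hence also affine-linear in λ
Every point depending on A is an affine combination of A and λ-independent points, so each such coordinate is linear in λ; the λ² term in each signed area is a multiple of (H−Z)×(H−Z) = 0, so 2·[SZT] and 2·[THS] are each linear in λ. Evaluating at λ=0 and λ=1:
  2·[SZT] = -1/2·λ − 1/2,   2·[THS] = 1/2·λ − 1/2
So [SZT]:[THS] = (-1/2·λ − 1/2) / (1/2·λ − 1/2). Setting this equal to -1/2:
  -1/2·λ − 1/2 = -1/2·(1/2·λ − 1/2)  ⇒  λ = -3
Then r = λ/(1−λ) = (-3)/(4) = -3/4. Check: with r = -3/4, A = (0, 4) and [SZT]:[THS] = -1/2 as required.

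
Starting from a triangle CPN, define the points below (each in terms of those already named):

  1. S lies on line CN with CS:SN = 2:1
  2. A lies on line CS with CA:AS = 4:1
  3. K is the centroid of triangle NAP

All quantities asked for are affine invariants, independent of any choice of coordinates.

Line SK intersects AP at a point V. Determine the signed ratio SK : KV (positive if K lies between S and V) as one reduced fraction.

Work in coordinates with C = (0, 0), P = (1, 0), N = (0, 1).
1. S lies on line CN with CS:SN = 2:1 ⇒ S = (0, 2/3)
2. A lies on line CS with CA:AS = 4:1 ⇒ A = (0, 8/15)
3. K is the centroid of triangle NAP ⇒ K = (1/3, 23/45)
line SK meets AP at V = (-2, 8/5)
K = S + t·(V−S) with t = -1/6, so SK:KV = -1/6:7/6

SK:KV = -1/7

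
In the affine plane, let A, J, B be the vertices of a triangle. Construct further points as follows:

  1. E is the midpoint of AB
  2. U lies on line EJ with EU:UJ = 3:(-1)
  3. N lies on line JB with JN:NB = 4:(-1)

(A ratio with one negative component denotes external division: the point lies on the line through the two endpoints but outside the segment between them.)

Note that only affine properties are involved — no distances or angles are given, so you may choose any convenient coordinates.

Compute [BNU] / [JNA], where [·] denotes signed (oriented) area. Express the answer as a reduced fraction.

Assign A = (0, 0), J = (1, 0), B = (0, 1) — the answer is frame-independent, so this choice is without loss of generality.
1. E is the midpoint of AB ⇒ E = (0, 1/2)
2. U lies on line EJ with EU:UJ = 3:(-1) ⇒ U = (3/2, -1/4)
3. N lies on line JB with JN:NB = 4:(-1) ⇒ N = (-1/3, 4/3)
2·[BNU] = -1/12, 2·[JNA] = 4/3
[BNU]:[JNA] = -1/12:4/3 = -1/16

[BNU]:[JNA] = -1/16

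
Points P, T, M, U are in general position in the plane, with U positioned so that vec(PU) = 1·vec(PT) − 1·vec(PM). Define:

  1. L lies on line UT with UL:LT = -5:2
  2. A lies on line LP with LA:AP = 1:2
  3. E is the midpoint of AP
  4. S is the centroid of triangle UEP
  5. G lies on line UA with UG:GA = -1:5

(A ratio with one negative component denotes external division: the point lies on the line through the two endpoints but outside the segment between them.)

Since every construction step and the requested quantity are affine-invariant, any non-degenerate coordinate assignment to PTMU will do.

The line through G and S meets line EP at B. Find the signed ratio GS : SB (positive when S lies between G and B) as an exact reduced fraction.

GS:SB = 11/4

Work in coordinates with P = (0, 0), T = (1, 0), M = (0, 1), U = (1, -1).
1. L lies on line UT with UL:LT = -5:2 ⇒ L = (1, 2/3)
2. A lies on line LP with LA:AP = 1:2 ⇒ A = (2/3, 4/9)
3. E is the midpoint of AP ⇒ E = (1/3, 2/9)
4. S is the centroid of triangle UEP ⇒ S = (4/9, -7/27)
5. G lies on line UA with UG:GA = -1:5 ⇒ G = (13/12, -49/36)
line GS meets EP at B = (7/33, 14/99)
S = G + t·(B−G) with t = 11/15, so GS:SB = 11/15:4/15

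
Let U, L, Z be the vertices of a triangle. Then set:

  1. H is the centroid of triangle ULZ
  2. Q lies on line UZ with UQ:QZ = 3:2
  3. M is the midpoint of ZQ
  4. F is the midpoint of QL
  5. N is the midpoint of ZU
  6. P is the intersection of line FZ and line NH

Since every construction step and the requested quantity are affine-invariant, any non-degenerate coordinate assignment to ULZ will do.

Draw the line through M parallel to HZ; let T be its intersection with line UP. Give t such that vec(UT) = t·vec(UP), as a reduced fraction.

t = 3/5

Set U = (0, 0), L = (1, 0), Z = (0, 1); any affine frame gives the same invariant.
1. H is the centroid of triangle ULZ ⇒ H = (1/3, 1/3)
2. Q lies on line UZ with UQ:QZ = 3:2 ⇒ Q = (0, 3/5)
3. M is the midpoint of ZQ ⇒ M = (0, 4/5)
4. F is the midpoint of QL ⇒ F = (1/2, 3/10)
5. N is the midpoint of ZU ⇒ N = (0, 1/2)
6. P is the intersection of line FZ and line NH ⇒ P = (5/9, 2/9)
through M parallel to HZ: direction (-1/3, 2/3); meets UP at T = (1/3, 2/15)
T = U + t·(P−U) with t = 3/5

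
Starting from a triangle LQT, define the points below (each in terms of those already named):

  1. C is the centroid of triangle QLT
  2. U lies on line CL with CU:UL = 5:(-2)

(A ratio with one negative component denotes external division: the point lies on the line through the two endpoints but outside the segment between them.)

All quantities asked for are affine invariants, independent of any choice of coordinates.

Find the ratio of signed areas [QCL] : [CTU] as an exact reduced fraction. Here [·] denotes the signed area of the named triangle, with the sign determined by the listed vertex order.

Work in coordinates with L = (0, 0), Q = (1, 0), T = (0, 1).
1. C is the centroid of triangle QLT ⇒ C = (1/3, 1/3)
2. U lies on line CL with CU:UL = 5:(-2) ⇒ U = (-2/9, -2/9)
2·[QCL] = 1/3, 2·[CTU] = 5/9
[QCL]:[CTU] = 1/3:5/9 = 3/5

[QCL]:[CTU] = 3/5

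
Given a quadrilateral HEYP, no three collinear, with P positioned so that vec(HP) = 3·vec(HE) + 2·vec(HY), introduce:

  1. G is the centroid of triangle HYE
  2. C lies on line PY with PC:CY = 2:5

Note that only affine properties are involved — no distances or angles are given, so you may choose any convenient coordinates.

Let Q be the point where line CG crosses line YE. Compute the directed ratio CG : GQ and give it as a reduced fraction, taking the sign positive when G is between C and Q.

Set H = (0, 0), E = (1, 0), Y = (0, 1), P = (3, 2); any affine frame gives the same invariant.
1. G is the centroid of triangle HYE ⇒ G = (1/3, 1/3)
2. C lies on line PY with PC:CY = 2:5 ⇒ C = (15/7, 12/7)
line CG meets YE at Q = (35/67, 32/67)
G = C + t·(Q−C) with t = 67/60, so CG:GQ = 67/60:-7/60

CG:GQ = -67/7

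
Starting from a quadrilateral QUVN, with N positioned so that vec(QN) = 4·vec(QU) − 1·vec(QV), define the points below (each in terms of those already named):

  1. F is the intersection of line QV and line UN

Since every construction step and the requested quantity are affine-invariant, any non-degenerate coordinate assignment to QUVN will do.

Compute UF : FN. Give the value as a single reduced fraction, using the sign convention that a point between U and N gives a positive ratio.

UF:FN = -1/4

Assign Q = (0, 0), U = (1, 0), V = (0, 1), N = (4, -1) — the answer is frame-independent, so this choice is without loss of generality.
1. F is the intersection of line QV and line UN ⇒ F = (0, 1/3)
F = U + t·(N−U) with t = -1/3, so UF:FN = t:(1−t) = -1/3:4/3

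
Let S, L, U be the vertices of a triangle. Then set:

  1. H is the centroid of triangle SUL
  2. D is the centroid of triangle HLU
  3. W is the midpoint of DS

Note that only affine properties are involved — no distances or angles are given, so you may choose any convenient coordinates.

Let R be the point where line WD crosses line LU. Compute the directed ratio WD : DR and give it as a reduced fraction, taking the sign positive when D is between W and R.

WD:DR = 4

Set S = (0, 0), L = (1, 0), U = (0, 1); any affine frame gives the same invariant.
1. H is the centroid of triangle SUL ⇒ H = (1/3, 1/3)
2. D is the centroid of triangle HLU ⇒ D = (4/9, 4/9)
3. W is the midpoint of DS ⇒ W = (2/9, 2/9)
line WD meets LU at R = (1/2, 1/2)
D = W + t·(R−W) with t = 4/5, so WD:DR = 4/5:1/5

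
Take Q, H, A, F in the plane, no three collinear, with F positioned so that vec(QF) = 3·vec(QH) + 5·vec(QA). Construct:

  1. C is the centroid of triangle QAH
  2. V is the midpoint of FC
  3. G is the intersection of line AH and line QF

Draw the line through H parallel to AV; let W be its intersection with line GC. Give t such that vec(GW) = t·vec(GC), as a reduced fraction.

t = 5

Set Q = (0, 0), H = (1, 0), A = (0, 1), F = (3, 5); any affine frame gives the same invariant.
1. C is the centroid of triangle QAH ⇒ C = (1/3, 1/3)
2. V is the midpoint of FC ⇒ V = (5/3, 8/3)
3. G is the intersection of line AH and line QF ⇒ G = (3/8, 5/8)
through H parallel to AV: direction (5/3, 5/3); meets GC at W = (1/6, -5/6)
W = G + t·(C−G) with t = 5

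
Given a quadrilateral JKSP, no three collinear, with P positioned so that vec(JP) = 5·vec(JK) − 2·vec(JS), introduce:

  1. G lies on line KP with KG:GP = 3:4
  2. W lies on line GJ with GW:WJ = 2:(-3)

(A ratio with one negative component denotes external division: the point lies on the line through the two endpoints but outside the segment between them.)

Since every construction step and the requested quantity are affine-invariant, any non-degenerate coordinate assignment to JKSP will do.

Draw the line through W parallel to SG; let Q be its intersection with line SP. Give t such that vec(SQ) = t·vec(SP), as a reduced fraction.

t = 19/4

Choose coordinates J = (0, 0), K = (1, 0), S = (0, 1), P = (5, -2).
1. G lies on line KP with KG:GP = 3:4 ⇒ G = (19/7, -6/7)
2. W lies on line GJ with GW:WJ = 2:(-3) ⇒ W = (57/7, -18/7)
through W parallel to SG: direction (19/7, -13/7); meets SP at Q = (95/4, -53/4)
Q = S + t·(P−S) with t = 19/4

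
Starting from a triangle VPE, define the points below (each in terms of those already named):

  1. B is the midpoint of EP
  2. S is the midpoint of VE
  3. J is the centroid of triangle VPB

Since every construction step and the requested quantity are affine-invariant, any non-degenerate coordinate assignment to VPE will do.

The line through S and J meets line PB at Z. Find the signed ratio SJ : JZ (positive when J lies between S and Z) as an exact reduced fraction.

Set V = (0, 0), P = (1, 0), E = (0, 1); any affine frame gives the same invariant.
1. B is the midpoint of EP ⇒ B = (1/2, 1/2)
2. S is the midpoint of VE ⇒ S = (0, 1/2)
3. J is the centroid of triangle VPB ⇒ J = (1/2, 1/6)
line SJ meets PB at Z = (3/2, -1/2)
J = S + t·(Z−S) with t = 1/3, so SJ:JZ = 1/3:2/3

SJ:JZ = 1/2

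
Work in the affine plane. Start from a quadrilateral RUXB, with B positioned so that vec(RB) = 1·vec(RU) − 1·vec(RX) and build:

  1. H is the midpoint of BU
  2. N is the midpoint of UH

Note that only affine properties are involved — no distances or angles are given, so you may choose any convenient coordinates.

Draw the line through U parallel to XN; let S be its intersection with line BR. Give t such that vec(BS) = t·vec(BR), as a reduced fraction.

Choose coordinates R = (0, 0), U = (1, 0), X = (0, 1), B = (1, -1).
1. H is the midpoint of BU ⇒ H = (1, -1/2)
2. N is the midpoint of UH ⇒ N = (1, -1/4)
through U parallel to XN: direction (1, -5/4); meets BR at S = (5, -5)
S = B + t·(R−B) with t = -4

t = -4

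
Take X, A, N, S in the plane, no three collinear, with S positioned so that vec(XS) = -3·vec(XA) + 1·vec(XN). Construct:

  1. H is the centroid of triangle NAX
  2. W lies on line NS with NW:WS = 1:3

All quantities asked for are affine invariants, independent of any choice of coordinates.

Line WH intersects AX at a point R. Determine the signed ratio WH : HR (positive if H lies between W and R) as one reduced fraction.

Work in coordinates with X = (0, 0), A = (1, 0), N = (0, 1), S = (-3, 1).
1. H is the centroid of triangle NAX ⇒ H = (1/3, 1/3)
2. W lies on line NS with NW:WS = 1:3 ⇒ W = (-3/4, 1)
line WH meets AX at R = (7/8, 0)
H = W + t·(R−W) with t = 2/3, so WH:HR = 2/3:1/3

WH:HR = 2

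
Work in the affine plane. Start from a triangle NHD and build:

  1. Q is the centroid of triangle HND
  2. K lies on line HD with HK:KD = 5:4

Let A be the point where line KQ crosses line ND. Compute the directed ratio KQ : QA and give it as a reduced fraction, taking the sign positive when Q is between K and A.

KQ:QA = 1/3

Set N = (0, 0), H = (1, 0), D = (0, 1); any affine frame gives the same invariant.
1. Q is the centroid of triangle HND ⇒ Q = (1/3, 1/3)
2. K lies on line HD with HK:KD = 5:4 ⇒ K = (4/9, 5/9)
line KQ meets ND at A = (0, -1/3)
Q = K + t·(A−K) with t = 1/4, so KQ:QA = 1/4:3/4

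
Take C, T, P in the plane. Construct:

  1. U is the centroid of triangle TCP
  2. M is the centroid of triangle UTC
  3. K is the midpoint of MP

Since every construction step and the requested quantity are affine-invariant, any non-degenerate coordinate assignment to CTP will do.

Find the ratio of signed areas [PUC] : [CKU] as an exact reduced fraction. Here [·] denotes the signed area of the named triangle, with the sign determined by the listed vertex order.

[PUC]:[CKU] = 3

Work in coordinates with C = (0, 0), T = (1, 0), P = (0, 1).
1. U is the centroid of triangle TCP ⇒ U = (1/3, 1/3)
2. M is the centroid of triangle UTC ⇒ M = (4/9, 1/9)
3. K is the midpoint of MP ⇒ K = (2/9, 5/9)
2·[PUC] = -1/3, 2·[CKU] = -1/9
[PUC]:[CKU] = -1/3:-1/9 = 3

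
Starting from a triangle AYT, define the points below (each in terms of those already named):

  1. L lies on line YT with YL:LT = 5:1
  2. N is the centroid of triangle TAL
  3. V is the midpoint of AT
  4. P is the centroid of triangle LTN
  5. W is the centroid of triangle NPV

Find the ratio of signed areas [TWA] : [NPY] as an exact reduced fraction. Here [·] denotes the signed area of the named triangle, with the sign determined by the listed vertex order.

Choose coordinates A = (0, 0), Y = (1, 0), T = (0, 1).
1. L lies on line YT with YL:LT = 5:1 ⇒ L = (1/6, 5/6)
2. N is the centroid of triangle TAL ⇒ N = (1/18, 11/18)
3. V is the midpoint of AT ⇒ V = (0, 1/2)
4. P is the centroid of triangle LTN ⇒ P = (2/27, 22/27)
5. W is the centroid of triangle NPV ⇒ W = (7/162, 52/81)
2·[TWA] = -7/162, 2·[NPY] = -11/54
[TWA]:[NPY] = -7/162:-11/54 = 7/33

[TWA]:[NPY] = 7/33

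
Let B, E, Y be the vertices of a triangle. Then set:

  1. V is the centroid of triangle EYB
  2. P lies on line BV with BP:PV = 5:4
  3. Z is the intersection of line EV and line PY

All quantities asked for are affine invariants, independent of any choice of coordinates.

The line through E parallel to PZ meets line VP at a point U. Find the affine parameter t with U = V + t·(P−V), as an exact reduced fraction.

Assign B = (0, 0), E = (1, 0), Y = (0, 1) — the answer is frame-independent, so this choice is without loss of generality.
1. V is the centroid of triangle EYB ⇒ V = (1/3, 1/3)
2. P lies on line BV with BP:PV = 5:4 ⇒ P = (5/27, 5/27)
3. Z is the intersection of line EV and line PY ⇒ Z = (5/39, 17/39)
through E parallel to PZ: direction (-20/351, 88/351); meets VP at U = (22/27, 22/27)
U = V + t·(P−V) with t = -13/4

t = -13/4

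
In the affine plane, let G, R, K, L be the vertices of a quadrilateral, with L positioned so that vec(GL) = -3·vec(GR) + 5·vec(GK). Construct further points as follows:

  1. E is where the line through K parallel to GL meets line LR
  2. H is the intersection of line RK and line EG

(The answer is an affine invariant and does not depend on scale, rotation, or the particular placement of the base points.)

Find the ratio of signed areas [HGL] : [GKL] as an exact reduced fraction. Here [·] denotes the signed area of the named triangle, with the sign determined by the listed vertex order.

[HGL]:[GKL] = -5/7

Work in coordinates with G = (0, 0), R = (1, 0), K = (0, 1), L = (-3, 5).
1. E is where the line through K parallel to GL meets line LR ⇒ E = (-3/5, 2)
2. H is the intersection of line RK and line EG ⇒ H = (-3/7, 10/7)
2·[HGL] = -15/7, 2·[GKL] = 3
[HGL]:[GKL] = -15/7:3 = -5/7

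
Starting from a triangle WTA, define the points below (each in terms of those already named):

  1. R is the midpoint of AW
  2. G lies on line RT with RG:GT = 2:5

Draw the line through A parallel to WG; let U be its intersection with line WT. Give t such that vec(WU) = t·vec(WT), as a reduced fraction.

Choose coordinates W = (0, 0), T = (1, 0), A = (0, 1).
1. R is the midpoint of AW ⇒ R = (0, 1/2)
2. G lies on line RT with RG:GT = 2:5 ⇒ G = (2/7, 5/14)
through A parallel to WG: direction (2/7, 5/14); meets WT at U = (-4/5, 0)
U = W + t·(T−W) with t = -4/5

t = -4/5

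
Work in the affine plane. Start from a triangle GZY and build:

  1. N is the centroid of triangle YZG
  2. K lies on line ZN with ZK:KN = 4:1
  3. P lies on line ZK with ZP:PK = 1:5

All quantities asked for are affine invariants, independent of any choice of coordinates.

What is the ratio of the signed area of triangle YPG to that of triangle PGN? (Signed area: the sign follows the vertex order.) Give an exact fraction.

Work in coordinates with G = (0, 0), Z = (1, 0), Y = (0, 1).
1. N is the centroid of triangle YZG ⇒ N = (1/3, 1/3)
2. K lies on line ZN with ZK:KN = 4:1 ⇒ K = (7/15, 4/15)
3. P lies on line ZK with ZP:PK = 1:5 ⇒ P = (41/45, 2/45)
2·[YPG] = -41/45, 2·[PGN] = -13/45
[YPG]:[PGN] = -41/45:-13/45 = 41/13

[YPG]:[PGN] = 41/13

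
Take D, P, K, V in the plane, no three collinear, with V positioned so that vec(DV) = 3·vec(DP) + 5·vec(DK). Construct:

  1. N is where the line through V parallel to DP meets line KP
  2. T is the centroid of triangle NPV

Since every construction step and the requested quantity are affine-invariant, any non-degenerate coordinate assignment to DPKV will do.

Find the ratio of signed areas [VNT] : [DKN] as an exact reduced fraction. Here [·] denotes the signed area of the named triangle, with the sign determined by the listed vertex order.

[VNT]:[DKN] = 35/12

Choose coordinates D = (0, 0), P = (1, 0), K = (0, 1), V = (3, 5).
1. N is where the line through V parallel to DP meets line KP ⇒ N = (-4, 5)
2. T is the centroid of triangle NPV ⇒ T = (0, 10/3)
2·[VNT] = 35/3, 2·[DKN] = 4
[VNT]:[DKN] = 35/3:4 = 35/12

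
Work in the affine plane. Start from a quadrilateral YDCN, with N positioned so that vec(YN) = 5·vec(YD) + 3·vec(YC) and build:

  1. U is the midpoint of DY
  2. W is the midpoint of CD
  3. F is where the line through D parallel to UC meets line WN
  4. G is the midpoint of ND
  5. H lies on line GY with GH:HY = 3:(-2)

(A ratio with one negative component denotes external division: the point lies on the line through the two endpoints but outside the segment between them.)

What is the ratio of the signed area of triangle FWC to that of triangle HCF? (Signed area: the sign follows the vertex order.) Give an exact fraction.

[FWC]:[HCF] = 7/236

Choose coordinates Y = (0, 0), D = (1, 0), C = (0, 1), N = (5, 3).
1. U is the midpoint of DY ⇒ U = (1/2, 0)
2. W is the midpoint of CD ⇒ W = (1/2, 1/2)
3. F is where the line through D parallel to UC meets line WN ⇒ F = (16/23, 14/23)
4. G is the midpoint of ND ⇒ G = (3, 3/2)
5. H lies on line GY with GH:HY = 3:(-2) ⇒ H = (-6, -3)
2·[FWC] = -7/46, 2·[HCF] = -118/23
[FWC]:[HCF] = -7/46:-118/23 = 7/236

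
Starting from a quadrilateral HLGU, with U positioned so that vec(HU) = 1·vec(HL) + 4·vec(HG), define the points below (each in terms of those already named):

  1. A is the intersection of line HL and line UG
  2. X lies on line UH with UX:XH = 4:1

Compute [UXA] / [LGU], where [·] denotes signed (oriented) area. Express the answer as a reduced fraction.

[UXA]:[LGU] = 4/15

Choose coordinates H = (0, 0), L = (1, 0), G = (0, 1), U = (1, 4).
1. A is the intersection of line HL and line UG ⇒ A = (-1/3, 0)
2. X lies on line UH with UX:XH = 4:1 ⇒ X = (1/5, 4/5)
2·[UXA] = -16/15, 2·[LGU] = -4
[UXA]:[LGU] = -16/15:-4 = 4/15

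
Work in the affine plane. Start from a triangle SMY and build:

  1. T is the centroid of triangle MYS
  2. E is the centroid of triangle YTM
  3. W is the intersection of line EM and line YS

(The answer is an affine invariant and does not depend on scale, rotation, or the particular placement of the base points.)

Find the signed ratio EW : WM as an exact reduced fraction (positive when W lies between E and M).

Choose coordinates S = (0, 0), M = (1, 0), Y = (0, 1).
1. T is the centroid of triangle MYS ⇒ T = (1/3, 1/3)
2. E is the centroid of triangle YTM ⇒ E = (4/9, 4/9)
3. W is the intersection of line EM and line YS ⇒ W = (0, 4/5)
W = E + t·(M−E) with t = -4/5, so EW:WM = t:(1−t) = -4/5:9/5

EW:WM = -4/9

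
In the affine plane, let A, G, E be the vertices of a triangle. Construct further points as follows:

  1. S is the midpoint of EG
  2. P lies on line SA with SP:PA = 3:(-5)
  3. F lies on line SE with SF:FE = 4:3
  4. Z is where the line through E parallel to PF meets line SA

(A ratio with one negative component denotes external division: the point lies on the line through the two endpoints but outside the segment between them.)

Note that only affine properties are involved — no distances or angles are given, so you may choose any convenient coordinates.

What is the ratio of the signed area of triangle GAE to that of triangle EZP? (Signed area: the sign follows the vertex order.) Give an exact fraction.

Work in coordinates with A = (0, 0), G = (1, 0), E = (0, 1).
1. S is the midpoint of EG ⇒ S = (1/2, 1/2)
2. P lies on line SA with SP:PA = 3:(-5) ⇒ P = (5/4, 5/4)
3. F lies on line SE with SF:FE = 4:3 ⇒ F = (3/14, 11/14)
4. Z is where the line through E parallel to PF meets line SA ⇒ Z = (29/16, 29/16)
2·[GAE] = -1, 2·[EZP] = -9/16
[GAE]:[EZP] = -1:-9/16 = 16/9

[GAE]:[EZP] = 16/9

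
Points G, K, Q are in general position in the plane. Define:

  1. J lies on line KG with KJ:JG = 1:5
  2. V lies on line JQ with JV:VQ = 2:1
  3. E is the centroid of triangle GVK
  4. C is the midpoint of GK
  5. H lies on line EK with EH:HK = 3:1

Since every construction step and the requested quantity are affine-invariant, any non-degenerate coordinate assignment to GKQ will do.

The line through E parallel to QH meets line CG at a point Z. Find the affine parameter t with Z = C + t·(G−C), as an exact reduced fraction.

Assign G = (0, 0), K = (1, 0), Q = (0, 1) — the answer is frame-independent, so this choice is without loss of generality.
1. J lies on line KG with KJ:JG = 1:5 ⇒ J = (5/6, 0)
2. V lies on line JQ with JV:VQ = 2:1 ⇒ V = (5/18, 2/3)
3. E is the centroid of triangle GVK ⇒ E = (23/54, 2/9)
4. C is the midpoint of GK ⇒ C = (1/2, 0)
5. H lies on line EK with EH:HK = 3:1 ⇒ H = (185/216, 1/18)
through E parallel to QH: direction (185/216, -17/18); meets CG at Z = (32/51, 0)
Z = C + t·(G−C) with t = -13/51

t = -13/51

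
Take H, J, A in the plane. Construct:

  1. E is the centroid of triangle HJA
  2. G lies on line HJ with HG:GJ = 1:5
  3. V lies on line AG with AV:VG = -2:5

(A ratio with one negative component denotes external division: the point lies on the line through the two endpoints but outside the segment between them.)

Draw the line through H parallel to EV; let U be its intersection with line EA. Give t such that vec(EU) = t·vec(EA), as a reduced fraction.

t = 4

Set H = (0, 0), J = (1, 0), A = (0, 1); any affine frame gives the same invariant.
1. E is the centroid of triangle HJA ⇒ E = (1/3, 1/3)
2. G lies on line HJ with HG:GJ = 1:5 ⇒ G = (1/6, 0)
3. V lies on line AG with AV:VG = -2:5 ⇒ V = (-1/9, 5/3)
through H parallel to EV: direction (-4/9, 4/3); meets EA at U = (-1, 3)
U = E + t·(A−E) with t = 4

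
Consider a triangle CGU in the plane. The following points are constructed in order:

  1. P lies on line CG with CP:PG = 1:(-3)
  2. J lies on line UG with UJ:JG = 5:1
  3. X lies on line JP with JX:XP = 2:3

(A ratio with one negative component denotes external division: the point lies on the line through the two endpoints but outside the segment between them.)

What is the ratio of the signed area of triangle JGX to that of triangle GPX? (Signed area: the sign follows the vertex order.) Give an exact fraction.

[JGX]:[GPX] = 2/3

Set C = (0, 0), G = (1, 0), U = (0, 1); any affine frame gives the same invariant.
1. P lies on line CG with CP:PG = 1:(-3) ⇒ P = (-1/2, 0)
2. J lies on line UG with UJ:JG = 5:1 ⇒ J = (5/6, 1/6)
3. X lies on line JP with JX:XP = 2:3 ⇒ X = (3/10, 1/10)
2·[JGX] = -1/10, 2·[GPX] = -3/20
[JGX]:[GPX] = -1/10:-3/20 = 2/3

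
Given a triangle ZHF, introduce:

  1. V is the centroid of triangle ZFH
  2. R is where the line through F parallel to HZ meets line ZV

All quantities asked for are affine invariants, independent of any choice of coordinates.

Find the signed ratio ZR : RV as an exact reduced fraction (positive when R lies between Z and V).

Set Z = (0, 0), H = (1, 0), F = (0, 1); any affine frame gives the same invariant.
1. V is the centroid of triangle ZFH ⇒ V = (1/3, 1/3)
2. R is where the line through F parallel to HZ meets line ZV ⇒ R = (1, 1)
R = Z + t·(V−Z) with t = 3, so ZR:RV = t:(1−t) = 3:-2

ZR:RV = -3/2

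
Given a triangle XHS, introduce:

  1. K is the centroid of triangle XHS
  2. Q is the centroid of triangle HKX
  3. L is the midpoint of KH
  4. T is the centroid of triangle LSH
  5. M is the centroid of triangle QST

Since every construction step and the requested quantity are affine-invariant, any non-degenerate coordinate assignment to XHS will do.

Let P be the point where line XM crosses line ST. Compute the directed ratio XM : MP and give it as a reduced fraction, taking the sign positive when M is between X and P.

Choose coordinates X = (0, 0), H = (1, 0), S = (0, 1).
1. K is the centroid of triangle XHS ⇒ K = (1/3, 1/3)
2. Q is the centroid of triangle HKX ⇒ Q = (4/9, 1/9)
3. L is the midpoint of KH ⇒ L = (2/3, 1/6)
4. T is the centroid of triangle LSH ⇒ T = (5/9, 7/18)
5. M is the centroid of triangle QST ⇒ M = (1/3, 1/2)
line XM meets ST at P = (5/13, 15/26)
M = X + t·(P−X) with t = 13/15, so XM:MP = 13/15:2/15

XM:MP = 13/2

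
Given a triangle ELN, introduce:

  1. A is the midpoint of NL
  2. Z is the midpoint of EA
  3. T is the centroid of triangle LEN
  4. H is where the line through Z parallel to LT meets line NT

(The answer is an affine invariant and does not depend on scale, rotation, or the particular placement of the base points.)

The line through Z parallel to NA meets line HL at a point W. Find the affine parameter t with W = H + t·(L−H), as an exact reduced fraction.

t = -1/5

Set E = (0, 0), L = (1, 0), N = (0, 1); any affine frame gives the same invariant.
1. A is the midpoint of NL ⇒ A = (1/2, 1/2)
2. Z is the midpoint of EA ⇒ Z = (1/4, 1/4)
3. T is the centroid of triangle LEN ⇒ T = (1/3, 1/3)
4. H is where the line through Z parallel to LT meets line NT ⇒ H = (5/12, 1/6)
through Z parallel to NA: direction (1/2, -1/2); meets HL at W = (3/10, 1/5)
W = H + t·(L−H) with t = -1/5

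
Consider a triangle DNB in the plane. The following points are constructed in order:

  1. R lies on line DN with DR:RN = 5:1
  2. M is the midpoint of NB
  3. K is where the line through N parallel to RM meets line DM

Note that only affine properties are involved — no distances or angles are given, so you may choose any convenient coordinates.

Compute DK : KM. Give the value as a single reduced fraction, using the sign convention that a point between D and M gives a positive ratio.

Assign D = (0, 0), N = (1, 0), B = (0, 1) — the answer is frame-independent, so this choice is without loss of generality.
1. R lies on line DN with DR:RN = 5:1 ⇒ R = (5/6, 0)
2. M is the midpoint of NB ⇒ M = (1/2, 1/2)
3. K is where the line through N parallel to RM meets line DM ⇒ K = (3/5, 3/5)
K = D + t·(M−D) with t = 6/5, so DK:KM = t:(1−t) = 6/5:-1/5

DK:KM = -6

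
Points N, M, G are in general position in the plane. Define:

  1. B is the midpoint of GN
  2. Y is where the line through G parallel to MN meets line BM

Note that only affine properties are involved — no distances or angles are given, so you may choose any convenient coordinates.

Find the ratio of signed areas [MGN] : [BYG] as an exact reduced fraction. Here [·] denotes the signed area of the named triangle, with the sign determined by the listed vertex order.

[MGN]:[BYG] = -2

Assign N = (0, 0), M = (1, 0), G = (0, 1) — the answer is frame-independent, so this choice is without loss of generality.
1. B is the midpoint of GN ⇒ B = (0, 1/2)
2. Y is where the line through G parallel to MN meets line BM ⇒ Y = (-1, 1)
2·[MGN] = 1, 2·[BYG] = -1/2
[MGN]:[BYG] = 1:-1/2 = -2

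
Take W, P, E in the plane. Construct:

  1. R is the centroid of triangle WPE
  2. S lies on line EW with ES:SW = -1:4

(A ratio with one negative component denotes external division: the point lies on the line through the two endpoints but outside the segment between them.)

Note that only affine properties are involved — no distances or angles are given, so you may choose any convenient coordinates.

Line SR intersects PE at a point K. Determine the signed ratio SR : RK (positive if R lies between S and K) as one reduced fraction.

Choose coordinates W = (0, 0), P = (1, 0), E = (0, 1).
1. R is the centroid of triangle WPE ⇒ R = (1/3, 1/3)
2. S lies on line EW with ES:SW = -1:4 ⇒ S = (0, 4/3)
line SR meets PE at K = (1/6, 5/6)
R = S + t·(K−S) with t = 2, so SR:RK = 2:-1

SR:RK = -2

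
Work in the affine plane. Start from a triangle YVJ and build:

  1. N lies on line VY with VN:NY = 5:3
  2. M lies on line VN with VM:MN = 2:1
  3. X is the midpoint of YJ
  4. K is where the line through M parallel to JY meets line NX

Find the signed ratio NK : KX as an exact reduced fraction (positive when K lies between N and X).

NK:KX = -5/14

Work in coordinates with Y = (0, 0), V = (1, 0), J = (0, 1).
1. N lies on line VY with VN:NY = 5:3 ⇒ N = (3/8, 0)
2. M lies on line VN with VM:MN = 2:1 ⇒ M = (7/12, 0)
3. X is the midpoint of YJ ⇒ X = (0, 1/2)
4. K is where the line through M parallel to JY meets line NX ⇒ K = (7/12, -5/18)
K = N + t·(X−N) with t = -5/9, so NK:KX = t:(1−t) = -5/9:14/9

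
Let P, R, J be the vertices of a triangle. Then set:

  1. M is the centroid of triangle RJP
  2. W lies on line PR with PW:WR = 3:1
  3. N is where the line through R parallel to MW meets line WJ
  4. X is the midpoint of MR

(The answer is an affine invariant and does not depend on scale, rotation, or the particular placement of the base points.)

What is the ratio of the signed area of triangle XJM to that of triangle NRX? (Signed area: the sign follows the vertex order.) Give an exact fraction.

Choose coordinates P = (0, 0), R = (1, 0), J = (0, 1).
1. M is the centroid of triangle RJP ⇒ M = (1/3, 1/3)
2. W lies on line PR with PW:WR = 3:1 ⇒ W = (3/4, 0)
3. N is where the line through R parallel to MW meets line WJ ⇒ N = (3/8, 1/2)
4. X is the midpoint of MR ⇒ X = (2/3, 1/6)
2·[XJM] = 1/6, 2·[NRX] = -1/16
[XJM]:[NRX] = 1/6:-1/16 = -8/3

[XJM]:[NRX] = -8/3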